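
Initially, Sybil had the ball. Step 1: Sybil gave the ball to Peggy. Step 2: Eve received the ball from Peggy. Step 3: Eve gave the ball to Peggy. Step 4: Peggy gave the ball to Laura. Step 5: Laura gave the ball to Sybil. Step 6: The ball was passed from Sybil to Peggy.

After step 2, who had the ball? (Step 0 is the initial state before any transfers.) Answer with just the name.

Answer: Eve

Derivation:
Tracking the ball holder through step 2:
After step 0 (start): Sybil
After step 1: Peggy
After step 2: Eve

At step 2, the holder is Eve.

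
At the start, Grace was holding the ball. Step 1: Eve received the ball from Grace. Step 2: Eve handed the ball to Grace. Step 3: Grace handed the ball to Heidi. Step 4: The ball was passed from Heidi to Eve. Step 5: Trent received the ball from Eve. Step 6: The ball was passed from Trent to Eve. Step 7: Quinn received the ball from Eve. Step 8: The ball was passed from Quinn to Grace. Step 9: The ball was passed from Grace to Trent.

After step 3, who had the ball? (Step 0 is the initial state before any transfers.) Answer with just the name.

Answer: Heidi

Derivation:
Tracking the ball holder through step 3:
After step 0 (start): Grace
After step 1: Eve
After step 2: Grace
After step 3: Heidi

At step 3, the holder is Heidi.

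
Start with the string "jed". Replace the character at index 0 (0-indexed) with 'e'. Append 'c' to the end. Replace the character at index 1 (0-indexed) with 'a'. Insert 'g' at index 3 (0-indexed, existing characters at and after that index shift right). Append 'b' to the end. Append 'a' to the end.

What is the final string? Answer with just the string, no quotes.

Answer: eadgcba

Derivation:
Applying each edit step by step:
Start: "jed"
Op 1 (replace idx 0: 'j' -> 'e'): "jed" -> "eed"
Op 2 (append 'c'): "eed" -> "eedc"
Op 3 (replace idx 1: 'e' -> 'a'): "eedc" -> "eadc"
Op 4 (insert 'g' at idx 3): "eadc" -> "eadgc"
Op 5 (append 'b'): "eadgc" -> "eadgcb"
Op 6 (append 'a'): "eadgcb" -> "eadgcba"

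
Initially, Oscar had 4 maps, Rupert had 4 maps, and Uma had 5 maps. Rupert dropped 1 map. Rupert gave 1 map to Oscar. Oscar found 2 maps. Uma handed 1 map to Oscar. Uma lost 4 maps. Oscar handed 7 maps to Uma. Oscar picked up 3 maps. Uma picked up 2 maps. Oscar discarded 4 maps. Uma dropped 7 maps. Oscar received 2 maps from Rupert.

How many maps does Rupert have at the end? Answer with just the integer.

Answer: 0

Derivation:
Tracking counts step by step:
Start: Oscar=4, Rupert=4, Uma=5
Event 1 (Rupert -1): Rupert: 4 -> 3. State: Oscar=4, Rupert=3, Uma=5
Event 2 (Rupert -> Oscar, 1): Rupert: 3 -> 2, Oscar: 4 -> 5. State: Oscar=5, Rupert=2, Uma=5
Event 3 (Oscar +2): Oscar: 5 -> 7. State: Oscar=7, Rupert=2, Uma=5
Event 4 (Uma -> Oscar, 1): Uma: 5 -> 4, Oscar: 7 -> 8. State: Oscar=8, Rupert=2, Uma=4
Event 5 (Uma -4): Uma: 4 -> 0. State: Oscar=8, Rupert=2, Uma=0
Event 6 (Oscar -> Uma, 7): Oscar: 8 -> 1, Uma: 0 -> 7. State: Oscar=1, Rupert=2, Uma=7
Event 7 (Oscar +3): Oscar: 1 -> 4. State: Oscar=4, Rupert=2, Uma=7
Event 8 (Uma +2): Uma: 7 -> 9. State: Oscar=4, Rupert=2, Uma=9
Event 9 (Oscar -4): Oscar: 4 -> 0. State: Oscar=0, Rupert=2, Uma=9
Event 10 (Uma -7): Uma: 9 -> 2. State: Oscar=0, Rupert=2, Uma=2
Event 11 (Rupert -> Oscar, 2): Rupert: 2 -> 0, Oscar: 0 -> 2. State: Oscar=2, Rupert=0, Uma=2

Rupert's final count: 0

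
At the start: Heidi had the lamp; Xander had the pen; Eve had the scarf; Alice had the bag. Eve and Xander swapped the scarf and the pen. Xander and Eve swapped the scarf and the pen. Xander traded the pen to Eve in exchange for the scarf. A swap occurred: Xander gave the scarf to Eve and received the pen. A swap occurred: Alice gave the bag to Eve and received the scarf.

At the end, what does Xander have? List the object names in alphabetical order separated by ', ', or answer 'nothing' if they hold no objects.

Answer: pen

Derivation:
Tracking all object holders:
Start: lamp:Heidi, pen:Xander, scarf:Eve, bag:Alice
Event 1 (swap scarf<->pen: now scarf:Xander, pen:Eve). State: lamp:Heidi, pen:Eve, scarf:Xander, bag:Alice
Event 2 (swap scarf<->pen: now scarf:Eve, pen:Xander). State: lamp:Heidi, pen:Xander, scarf:Eve, bag:Alice
Event 3 (swap pen<->scarf: now pen:Eve, scarf:Xander). State: lamp:Heidi, pen:Eve, scarf:Xander, bag:Alice
Event 4 (swap scarf<->pen: now scarf:Eve, pen:Xander). State: lamp:Heidi, pen:Xander, scarf:Eve, bag:Alice
Event 5 (swap bag<->scarf: now bag:Eve, scarf:Alice). State: lamp:Heidi, pen:Xander, scarf:Alice, bag:Eve

Final state: lamp:Heidi, pen:Xander, scarf:Alice, bag:Eve
Xander holds: pen.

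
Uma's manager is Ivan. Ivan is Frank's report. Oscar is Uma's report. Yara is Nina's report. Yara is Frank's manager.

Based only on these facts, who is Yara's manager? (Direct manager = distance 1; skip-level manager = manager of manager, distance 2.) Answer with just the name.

Reconstructing the manager chain from the given facts:
  Nina -> Yara -> Frank -> Ivan -> Uma -> Oscar
(each arrow means 'manager of the next')
Positions in the chain (0 = top):
  position of Nina: 0
  position of Yara: 1
  position of Frank: 2
  position of Ivan: 3
  position of Uma: 4
  position of Oscar: 5

Yara is at position 1; the manager is 1 step up the chain, i.e. position 0: Nina.

Answer: Nina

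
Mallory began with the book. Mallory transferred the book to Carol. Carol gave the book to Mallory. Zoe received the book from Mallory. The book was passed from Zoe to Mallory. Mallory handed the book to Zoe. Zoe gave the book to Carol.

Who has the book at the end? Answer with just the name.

Answer: Carol

Derivation:
Tracking the book through each event:
Start: Mallory has the book.
After event 1: Carol has the book.
After event 2: Mallory has the book.
After event 3: Zoe has the book.
After event 4: Mallory has the book.
After event 5: Zoe has the book.
After event 6: Carol has the book.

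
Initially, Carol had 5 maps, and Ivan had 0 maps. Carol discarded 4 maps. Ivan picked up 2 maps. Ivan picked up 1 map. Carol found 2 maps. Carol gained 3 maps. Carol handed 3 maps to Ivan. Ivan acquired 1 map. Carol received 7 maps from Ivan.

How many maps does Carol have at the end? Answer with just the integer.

Answer: 10

Derivation:
Tracking counts step by step:
Start: Carol=5, Ivan=0
Event 1 (Carol -4): Carol: 5 -> 1. State: Carol=1, Ivan=0
Event 2 (Ivan +2): Ivan: 0 -> 2. State: Carol=1, Ivan=2
Event 3 (Ivan +1): Ivan: 2 -> 3. State: Carol=1, Ivan=3
Event 4 (Carol +2): Carol: 1 -> 3. State: Carol=3, Ivan=3
Event 5 (Carol +3): Carol: 3 -> 6. State: Carol=6, Ivan=3
Event 6 (Carol -> Ivan, 3): Carol: 6 -> 3, Ivan: 3 -> 6. State: Carol=3, Ivan=6
Event 7 (Ivan +1): Ivan: 6 -> 7. State: Carol=3, Ivan=7
Event 8 (Ivan -> Carol, 7): Ivan: 7 -> 0, Carol: 3 -> 10. State: Carol=10, Ivan=0

Carol's final count: 10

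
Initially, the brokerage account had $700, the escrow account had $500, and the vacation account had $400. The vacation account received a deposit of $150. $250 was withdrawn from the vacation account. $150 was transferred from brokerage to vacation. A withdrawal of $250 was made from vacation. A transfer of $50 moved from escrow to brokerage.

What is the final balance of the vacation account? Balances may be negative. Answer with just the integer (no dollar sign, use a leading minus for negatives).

Tracking account balances step by step:
Start: brokerage=700, escrow=500, vacation=400
Event 1 (deposit 150 to vacation): vacation: 400 + 150 = 550. Balances: brokerage=700, escrow=500, vacation=550
Event 2 (withdraw 250 from vacation): vacation: 550 - 250 = 300. Balances: brokerage=700, escrow=500, vacation=300
Event 3 (transfer 150 brokerage -> vacation): brokerage: 700 - 150 = 550, vacation: 300 + 150 = 450. Balances: brokerage=550, escrow=500, vacation=450
Event 4 (withdraw 250 from vacation): vacation: 450 - 250 = 200. Balances: brokerage=550, escrow=500, vacation=200
Event 5 (transfer 50 escrow -> brokerage): escrow: 500 - 50 = 450, brokerage: 550 + 50 = 600. Balances: brokerage=600, escrow=450, vacation=200

Final balance of vacation: 200

Answer: 200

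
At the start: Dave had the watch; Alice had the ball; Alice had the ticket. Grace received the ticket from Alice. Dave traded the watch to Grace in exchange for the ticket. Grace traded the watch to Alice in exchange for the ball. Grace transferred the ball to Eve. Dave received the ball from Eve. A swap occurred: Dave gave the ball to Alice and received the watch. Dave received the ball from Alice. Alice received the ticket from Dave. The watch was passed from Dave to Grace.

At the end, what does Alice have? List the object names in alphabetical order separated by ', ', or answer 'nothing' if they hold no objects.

Tracking all object holders:
Start: watch:Dave, ball:Alice, ticket:Alice
Event 1 (give ticket: Alice -> Grace). State: watch:Dave, ball:Alice, ticket:Grace
Event 2 (swap watch<->ticket: now watch:Grace, ticket:Dave). State: watch:Grace, ball:Alice, ticket:Dave
Event 3 (swap watch<->ball: now watch:Alice, ball:Grace). State: watch:Alice, ball:Grace, ticket:Dave
Event 4 (give ball: Grace -> Eve). State: watch:Alice, ball:Eve, ticket:Dave
Event 5 (give ball: Eve -> Dave). State: watch:Alice, ball:Dave, ticket:Dave
Event 6 (swap ball<->watch: now ball:Alice, watch:Dave). State: watch:Dave, ball:Alice, ticket:Dave
Event 7 (give ball: Alice -> Dave). State: watch:Dave, ball:Dave, ticket:Dave
Event 8 (give ticket: Dave -> Alice). State: watch:Dave, ball:Dave, ticket:Alice
Event 9 (give watch: Dave -> Grace). State: watch:Grace, ball:Dave, ticket:Alice

Final state: watch:Grace, ball:Dave, ticket:Alice
Alice holds: ticket.

Answer: ticket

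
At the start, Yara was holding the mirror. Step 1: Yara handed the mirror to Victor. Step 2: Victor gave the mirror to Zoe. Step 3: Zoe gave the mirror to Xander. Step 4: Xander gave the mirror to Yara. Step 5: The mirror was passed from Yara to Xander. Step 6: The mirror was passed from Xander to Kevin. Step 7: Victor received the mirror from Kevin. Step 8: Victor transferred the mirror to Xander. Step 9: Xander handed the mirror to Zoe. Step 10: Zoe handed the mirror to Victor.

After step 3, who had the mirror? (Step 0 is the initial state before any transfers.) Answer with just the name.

Answer: Xander

Derivation:
Tracking the mirror holder through step 3:
After step 0 (start): Yara
After step 1: Victor
After step 2: Zoe
After step 3: Xander

At step 3, the holder is Xander.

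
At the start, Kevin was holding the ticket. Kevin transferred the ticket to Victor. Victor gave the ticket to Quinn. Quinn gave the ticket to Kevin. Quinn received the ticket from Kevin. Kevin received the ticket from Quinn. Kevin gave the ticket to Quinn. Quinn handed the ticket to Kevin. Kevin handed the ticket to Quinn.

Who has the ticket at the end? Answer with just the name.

Tracking the ticket through each event:
Start: Kevin has the ticket.
After event 1: Victor has the ticket.
After event 2: Quinn has the ticket.
After event 3: Kevin has the ticket.
After event 4: Quinn has the ticket.
After event 5: Kevin has the ticket.
After event 6: Quinn has the ticket.
After event 7: Kevin has the ticket.
After event 8: Quinn has the ticket.

Answer: Quinn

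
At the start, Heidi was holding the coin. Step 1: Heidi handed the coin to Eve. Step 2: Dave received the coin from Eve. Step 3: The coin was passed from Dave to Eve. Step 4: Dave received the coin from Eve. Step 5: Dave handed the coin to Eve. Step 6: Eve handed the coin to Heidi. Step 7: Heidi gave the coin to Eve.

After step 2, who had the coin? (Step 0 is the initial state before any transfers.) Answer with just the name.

Answer: Dave

Derivation:
Tracking the coin holder through step 2:
After step 0 (start): Heidi
After step 1: Eve
After step 2: Dave

At step 2, the holder is Dave.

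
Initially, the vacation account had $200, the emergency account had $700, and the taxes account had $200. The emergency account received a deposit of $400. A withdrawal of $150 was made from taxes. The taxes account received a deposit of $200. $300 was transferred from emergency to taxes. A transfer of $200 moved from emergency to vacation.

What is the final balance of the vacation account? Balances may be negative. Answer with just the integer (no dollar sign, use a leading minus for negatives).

Tracking account balances step by step:
Start: vacation=200, emergency=700, taxes=200
Event 1 (deposit 400 to emergency): emergency: 700 + 400 = 1100. Balances: vacation=200, emergency=1100, taxes=200
Event 2 (withdraw 150 from taxes): taxes: 200 - 150 = 50. Balances: vacation=200, emergency=1100, taxes=50
Event 3 (deposit 200 to taxes): taxes: 50 + 200 = 250. Balances: vacation=200, emergency=1100, taxes=250
Event 4 (transfer 300 emergency -> taxes): emergency: 1100 - 300 = 800, taxes: 250 + 300 = 550. Balances: vacation=200, emergency=800, taxes=550
Event 5 (transfer 200 emergency -> vacation): emergency: 800 - 200 = 600, vacation: 200 + 200 = 400. Balances: vacation=400, emergency=600, taxes=550

Final balance of vacation: 400

Answer: 400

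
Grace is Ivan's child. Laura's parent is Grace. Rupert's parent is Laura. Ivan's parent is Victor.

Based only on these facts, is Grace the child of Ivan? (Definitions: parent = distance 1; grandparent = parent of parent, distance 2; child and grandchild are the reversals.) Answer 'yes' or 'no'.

Answer: yes

Derivation:
Reconstructing the parent chain from the given facts:
  Victor -> Ivan -> Grace -> Laura -> Rupert
(each arrow means 'parent of the next')
Positions in the chain (0 = top):
  position of Victor: 0
  position of Ivan: 1
  position of Grace: 2
  position of Laura: 3
  position of Rupert: 4

Grace is at position 2, Ivan is at position 1; signed distance (j - i) = -1.
'child' requires j - i = -1. Actual distance is -1, so the relation HOLDS.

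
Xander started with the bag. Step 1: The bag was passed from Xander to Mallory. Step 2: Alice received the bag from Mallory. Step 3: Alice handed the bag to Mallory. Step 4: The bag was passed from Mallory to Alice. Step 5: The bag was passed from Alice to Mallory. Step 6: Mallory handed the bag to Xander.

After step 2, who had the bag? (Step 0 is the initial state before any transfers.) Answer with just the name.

Answer: Alice

Derivation:
Tracking the bag holder through step 2:
After step 0 (start): Xander
After step 1: Mallory
After step 2: Alice

At step 2, the holder is Alice.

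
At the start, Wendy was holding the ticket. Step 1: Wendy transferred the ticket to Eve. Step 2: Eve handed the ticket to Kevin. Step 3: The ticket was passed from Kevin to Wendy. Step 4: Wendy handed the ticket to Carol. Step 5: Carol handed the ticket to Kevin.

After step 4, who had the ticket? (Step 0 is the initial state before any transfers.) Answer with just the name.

Answer: Carol

Derivation:
Tracking the ticket holder through step 4:
After step 0 (start): Wendy
After step 1: Eve
After step 2: Kevin
After step 3: Wendy
After step 4: Carol

At step 4, the holder is Carol.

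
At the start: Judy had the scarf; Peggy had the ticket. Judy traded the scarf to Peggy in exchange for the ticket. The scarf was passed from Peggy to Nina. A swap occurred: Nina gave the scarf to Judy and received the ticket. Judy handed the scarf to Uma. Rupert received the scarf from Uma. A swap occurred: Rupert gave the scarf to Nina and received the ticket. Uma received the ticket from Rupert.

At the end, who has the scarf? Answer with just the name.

Answer: Nina

Derivation:
Tracking all object holders:
Start: scarf:Judy, ticket:Peggy
Event 1 (swap scarf<->ticket: now scarf:Peggy, ticket:Judy). State: scarf:Peggy, ticket:Judy
Event 2 (give scarf: Peggy -> Nina). State: scarf:Nina, ticket:Judy
Event 3 (swap scarf<->ticket: now scarf:Judy, ticket:Nina). State: scarf:Judy, ticket:Nina
Event 4 (give scarf: Judy -> Uma). State: scarf:Uma, ticket:Nina
Event 5 (give scarf: Uma -> Rupert). State: scarf:Rupert, ticket:Nina
Event 6 (swap scarf<->ticket: now scarf:Nina, ticket:Rupert). State: scarf:Nina, ticket:Rupert
Event 7 (give ticket: Rupert -> Uma). State: scarf:Nina, ticket:Uma

Final state: scarf:Nina, ticket:Uma
The scarf is held by Nina.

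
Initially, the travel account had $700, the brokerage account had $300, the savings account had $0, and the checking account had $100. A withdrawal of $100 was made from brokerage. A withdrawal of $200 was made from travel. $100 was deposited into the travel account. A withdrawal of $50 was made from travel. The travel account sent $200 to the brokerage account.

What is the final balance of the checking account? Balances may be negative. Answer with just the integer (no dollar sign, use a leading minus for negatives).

Tracking account balances step by step:
Start: travel=700, brokerage=300, savings=0, checking=100
Event 1 (withdraw 100 from brokerage): brokerage: 300 - 100 = 200. Balances: travel=700, brokerage=200, savings=0, checking=100
Event 2 (withdraw 200 from travel): travel: 700 - 200 = 500. Balances: travel=500, brokerage=200, savings=0, checking=100
Event 3 (deposit 100 to travel): travel: 500 + 100 = 600. Balances: travel=600, brokerage=200, savings=0, checking=100
Event 4 (withdraw 50 from travel): travel: 600 - 50 = 550. Balances: travel=550, brokerage=200, savings=0, checking=100
Event 5 (transfer 200 travel -> brokerage): travel: 550 - 200 = 350, brokerage: 200 + 200 = 400. Balances: travel=350, brokerage=400, savings=0, checking=100

Final balance of checking: 100

Answer: 100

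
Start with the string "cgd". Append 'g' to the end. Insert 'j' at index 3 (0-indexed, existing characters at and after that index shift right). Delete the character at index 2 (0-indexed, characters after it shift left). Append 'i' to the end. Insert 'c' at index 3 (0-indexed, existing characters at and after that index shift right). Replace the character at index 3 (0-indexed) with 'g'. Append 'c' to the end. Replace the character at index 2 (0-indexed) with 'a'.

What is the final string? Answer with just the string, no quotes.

Applying each edit step by step:
Start: "cgd"
Op 1 (append 'g'): "cgd" -> "cgdg"
Op 2 (insert 'j' at idx 3): "cgdg" -> "cgdjg"
Op 3 (delete idx 2 = 'd'): "cgdjg" -> "cgjg"
Op 4 (append 'i'): "cgjg" -> "cgjgi"
Op 5 (insert 'c' at idx 3): "cgjgi" -> "cgjcgi"
Op 6 (replace idx 3: 'c' -> 'g'): "cgjcgi" -> "cgjggi"
Op 7 (append 'c'): "cgjggi" -> "cgjggic"
Op 8 (replace idx 2: 'j' -> 'a'): "cgjggic" -> "cgaggic"

Answer: cgaggic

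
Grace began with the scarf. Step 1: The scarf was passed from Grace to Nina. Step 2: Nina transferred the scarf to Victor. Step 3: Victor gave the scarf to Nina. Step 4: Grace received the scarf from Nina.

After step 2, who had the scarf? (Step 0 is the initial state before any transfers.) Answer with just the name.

Tracking the scarf holder through step 2:
After step 0 (start): Grace
After step 1: Nina
After step 2: Victor

At step 2, the holder is Victor.

Answer: Victor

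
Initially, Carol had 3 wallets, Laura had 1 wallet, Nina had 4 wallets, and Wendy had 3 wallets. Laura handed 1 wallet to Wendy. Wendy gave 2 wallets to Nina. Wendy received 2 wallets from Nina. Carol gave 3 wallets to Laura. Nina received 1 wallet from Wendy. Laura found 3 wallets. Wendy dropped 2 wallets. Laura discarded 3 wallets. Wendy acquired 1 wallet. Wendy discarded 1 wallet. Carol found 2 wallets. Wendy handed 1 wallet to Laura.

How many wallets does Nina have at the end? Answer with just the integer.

Answer: 5

Derivation:
Tracking counts step by step:
Start: Carol=3, Laura=1, Nina=4, Wendy=3
Event 1 (Laura -> Wendy, 1): Laura: 1 -> 0, Wendy: 3 -> 4. State: Carol=3, Laura=0, Nina=4, Wendy=4
Event 2 (Wendy -> Nina, 2): Wendy: 4 -> 2, Nina: 4 -> 6. State: Carol=3, Laura=0, Nina=6, Wendy=2
Event 3 (Nina -> Wendy, 2): Nina: 6 -> 4, Wendy: 2 -> 4. State: Carol=3, Laura=0, Nina=4, Wendy=4
Event 4 (Carol -> Laura, 3): Carol: 3 -> 0, Laura: 0 -> 3. State: Carol=0, Laura=3, Nina=4, Wendy=4
Event 5 (Wendy -> Nina, 1): Wendy: 4 -> 3, Nina: 4 -> 5. State: Carol=0, Laura=3, Nina=5, Wendy=3
Event 6 (Laura +3): Laura: 3 -> 6. State: Carol=0, Laura=6, Nina=5, Wendy=3
Event 7 (Wendy -2): Wendy: 3 -> 1. State: Carol=0, Laura=6, Nina=5, Wendy=1
Event 8 (Laura -3): Laura: 6 -> 3. State: Carol=0, Laura=3, Nina=5, Wendy=1
Event 9 (Wendy +1): Wendy: 1 -> 2. State: Carol=0, Laura=3, Nina=5, Wendy=2
Event 10 (Wendy -1): Wendy: 2 -> 1. State: Carol=0, Laura=3, Nina=5, Wendy=1
Event 11 (Carol +2): Carol: 0 -> 2. State: Carol=2, Laura=3, Nina=5, Wendy=1
Event 12 (Wendy -> Laura, 1): Wendy: 1 -> 0, Laura: 3 -> 4. State: Carol=2, Laura=4, Nina=5, Wendy=0

Nina's final count: 5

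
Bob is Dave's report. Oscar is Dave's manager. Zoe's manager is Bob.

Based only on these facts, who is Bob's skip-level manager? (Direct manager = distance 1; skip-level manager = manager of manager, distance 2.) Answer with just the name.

Answer: Oscar

Derivation:
Reconstructing the manager chain from the given facts:
  Oscar -> Dave -> Bob -> Zoe
(each arrow means 'manager of the next')
Positions in the chain (0 = top):
  position of Oscar: 0
  position of Dave: 1
  position of Bob: 2
  position of Zoe: 3

Bob is at position 2; the skip-level manager is 2 steps up the chain, i.e. position 0: Oscar.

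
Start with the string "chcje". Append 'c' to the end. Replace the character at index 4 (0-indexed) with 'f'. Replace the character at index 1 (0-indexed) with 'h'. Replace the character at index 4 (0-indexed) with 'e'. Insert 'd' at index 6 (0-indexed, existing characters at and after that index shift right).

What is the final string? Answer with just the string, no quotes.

Applying each edit step by step:
Start: "chcje"
Op 1 (append 'c'): "chcje" -> "chcjec"
Op 2 (replace idx 4: 'e' -> 'f'): "chcjec" -> "chcjfc"
Op 3 (replace idx 1: 'h' -> 'h'): "chcjfc" -> "chcjfc"
Op 4 (replace idx 4: 'f' -> 'e'): "chcjfc" -> "chcjec"
Op 5 (insert 'd' at idx 6): "chcjec" -> "chcjecd"

Answer: chcjecd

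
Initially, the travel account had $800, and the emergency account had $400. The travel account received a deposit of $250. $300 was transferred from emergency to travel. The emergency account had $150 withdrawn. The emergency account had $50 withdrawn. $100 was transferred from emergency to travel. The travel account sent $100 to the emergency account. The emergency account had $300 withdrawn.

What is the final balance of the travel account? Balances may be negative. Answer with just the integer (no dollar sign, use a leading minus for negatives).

Tracking account balances step by step:
Start: travel=800, emergency=400
Event 1 (deposit 250 to travel): travel: 800 + 250 = 1050. Balances: travel=1050, emergency=400
Event 2 (transfer 300 emergency -> travel): emergency: 400 - 300 = 100, travel: 1050 + 300 = 1350. Balances: travel=1350, emergency=100
Event 3 (withdraw 150 from emergency): emergency: 100 - 150 = -50. Balances: travel=1350, emergency=-50
Event 4 (withdraw 50 from emergency): emergency: -50 - 50 = -100. Balances: travel=1350, emergency=-100
Event 5 (transfer 100 emergency -> travel): emergency: -100 - 100 = -200, travel: 1350 + 100 = 1450. Balances: travel=1450, emergency=-200
Event 6 (transfer 100 travel -> emergency): travel: 1450 - 100 = 1350, emergency: -200 + 100 = -100. Balances: travel=1350, emergency=-100
Event 7 (withdraw 300 from emergency): emergency: -100 - 300 = -400. Balances: travel=1350, emergency=-400

Final balance of travel: 1350

Answer: 1350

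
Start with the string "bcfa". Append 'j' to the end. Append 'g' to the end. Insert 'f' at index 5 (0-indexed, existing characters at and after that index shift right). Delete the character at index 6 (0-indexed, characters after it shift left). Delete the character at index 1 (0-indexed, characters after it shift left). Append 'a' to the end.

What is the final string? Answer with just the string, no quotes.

Answer: bfajfa

Derivation:
Applying each edit step by step:
Start: "bcfa"
Op 1 (append 'j'): "bcfa" -> "bcfaj"
Op 2 (append 'g'): "bcfaj" -> "bcfajg"
Op 3 (insert 'f' at idx 5): "bcfajg" -> "bcfajfg"
Op 4 (delete idx 6 = 'g'): "bcfajfg" -> "bcfajf"
Op 5 (delete idx 1 = 'c'): "bcfajf" -> "bfajf"
Op 6 (append 'a'): "bfajf" -> "bfajfa"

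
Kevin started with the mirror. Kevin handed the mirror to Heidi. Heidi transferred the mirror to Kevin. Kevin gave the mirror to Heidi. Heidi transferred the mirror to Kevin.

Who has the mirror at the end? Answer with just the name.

Answer: Kevin

Derivation:
Tracking the mirror through each event:
Start: Kevin has the mirror.
After event 1: Heidi has the mirror.
After event 2: Kevin has the mirror.
After event 3: Heidi has the mirror.
After event 4: Kevin has the mirror.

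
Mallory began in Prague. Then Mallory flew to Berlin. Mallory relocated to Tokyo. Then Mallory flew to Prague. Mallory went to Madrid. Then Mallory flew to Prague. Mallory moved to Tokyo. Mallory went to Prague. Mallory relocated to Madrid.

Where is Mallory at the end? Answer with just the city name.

Answer: Madrid

Derivation:
Tracking Mallory's location:
Start: Mallory is in Prague.
After move 1: Prague -> Berlin. Mallory is in Berlin.
After move 2: Berlin -> Tokyo. Mallory is in Tokyo.
After move 3: Tokyo -> Prague. Mallory is in Prague.
After move 4: Prague -> Madrid. Mallory is in Madrid.
After move 5: Madrid -> Prague. Mallory is in Prague.
After move 6: Prague -> Tokyo. Mallory is in Tokyo.
After move 7: Tokyo -> Prague. Mallory is in Prague.
After move 8: Prague -> Madrid. Mallory is in Madrid.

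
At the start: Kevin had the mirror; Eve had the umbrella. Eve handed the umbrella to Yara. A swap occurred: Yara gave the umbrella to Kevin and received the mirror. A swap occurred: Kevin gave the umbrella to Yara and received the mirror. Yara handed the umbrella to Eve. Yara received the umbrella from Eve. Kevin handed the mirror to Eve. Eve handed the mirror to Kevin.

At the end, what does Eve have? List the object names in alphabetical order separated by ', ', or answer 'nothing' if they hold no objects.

Tracking all object holders:
Start: mirror:Kevin, umbrella:Eve
Event 1 (give umbrella: Eve -> Yara). State: mirror:Kevin, umbrella:Yara
Event 2 (swap umbrella<->mirror: now umbrella:Kevin, mirror:Yara). State: mirror:Yara, umbrella:Kevin
Event 3 (swap umbrella<->mirror: now umbrella:Yara, mirror:Kevin). State: mirror:Kevin, umbrella:Yara
Event 4 (give umbrella: Yara -> Eve). State: mirror:Kevin, umbrella:Eve
Event 5 (give umbrella: Eve -> Yara). State: mirror:Kevin, umbrella:Yara
Event 6 (give mirror: Kevin -> Eve). State: mirror:Eve, umbrella:Yara
Event 7 (give mirror: Eve -> Kevin). State: mirror:Kevin, umbrella:Yara

Final state: mirror:Kevin, umbrella:Yara
Eve holds: (nothing).

Answer: nothing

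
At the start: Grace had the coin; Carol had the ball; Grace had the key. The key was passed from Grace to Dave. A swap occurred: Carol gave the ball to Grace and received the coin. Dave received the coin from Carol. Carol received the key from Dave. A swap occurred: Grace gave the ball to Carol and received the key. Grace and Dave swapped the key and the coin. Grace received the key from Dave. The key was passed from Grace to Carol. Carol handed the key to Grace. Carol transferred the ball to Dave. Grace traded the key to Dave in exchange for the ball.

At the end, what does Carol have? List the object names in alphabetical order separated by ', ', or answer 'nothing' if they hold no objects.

Tracking all object holders:
Start: coin:Grace, ball:Carol, key:Grace
Event 1 (give key: Grace -> Dave). State: coin:Grace, ball:Carol, key:Dave
Event 2 (swap ball<->coin: now ball:Grace, coin:Carol). State: coin:Carol, ball:Grace, key:Dave
Event 3 (give coin: Carol -> Dave). State: coin:Dave, ball:Grace, key:Dave
Event 4 (give key: Dave -> Carol). State: coin:Dave, ball:Grace, key:Carol
Event 5 (swap ball<->key: now ball:Carol, key:Grace). State: coin:Dave, ball:Carol, key:Grace
Event 6 (swap key<->coin: now key:Dave, coin:Grace). State: coin:Grace, ball:Carol, key:Dave
Event 7 (give key: Dave -> Grace). State: coin:Grace, ball:Carol, key:Grace
Event 8 (give key: Grace -> Carol). State: coin:Grace, ball:Carol, key:Carol
Event 9 (give key: Carol -> Grace). State: coin:Grace, ball:Carol, key:Grace
Event 10 (give ball: Carol -> Dave). State: coin:Grace, ball:Dave, key:Grace
Event 11 (swap key<->ball: now key:Dave, ball:Grace). State: coin:Grace, ball:Grace, key:Dave

Final state: coin:Grace, ball:Grace, key:Dave
Carol holds: (nothing).

Answer: nothing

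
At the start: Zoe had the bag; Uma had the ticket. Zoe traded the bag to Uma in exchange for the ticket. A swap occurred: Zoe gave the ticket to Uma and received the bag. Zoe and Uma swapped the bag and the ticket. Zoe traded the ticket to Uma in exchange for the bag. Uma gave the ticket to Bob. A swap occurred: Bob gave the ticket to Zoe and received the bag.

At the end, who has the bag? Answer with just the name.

Answer: Bob

Derivation:
Tracking all object holders:
Start: bag:Zoe, ticket:Uma
Event 1 (swap bag<->ticket: now bag:Uma, ticket:Zoe). State: bag:Uma, ticket:Zoe
Event 2 (swap ticket<->bag: now ticket:Uma, bag:Zoe). State: bag:Zoe, ticket:Uma
Event 3 (swap bag<->ticket: now bag:Uma, ticket:Zoe). State: bag:Uma, ticket:Zoe
Event 4 (swap ticket<->bag: now ticket:Uma, bag:Zoe). State: bag:Zoe, ticket:Uma
Event 5 (give ticket: Uma -> Bob). State: bag:Zoe, ticket:Bob
Event 6 (swap ticket<->bag: now ticket:Zoe, bag:Bob). State: bag:Bob, ticket:Zoe

Final state: bag:Bob, ticket:Zoe
The bag is held by Bob.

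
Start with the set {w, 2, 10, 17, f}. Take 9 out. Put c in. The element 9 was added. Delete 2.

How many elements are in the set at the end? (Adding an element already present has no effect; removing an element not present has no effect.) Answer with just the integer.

Answer: 6

Derivation:
Tracking the set through each operation:
Start: {10, 17, 2, f, w}
Event 1 (remove 9): not present, no change. Set: {10, 17, 2, f, w}
Event 2 (add c): added. Set: {10, 17, 2, c, f, w}
Event 3 (add 9): added. Set: {10, 17, 2, 9, c, f, w}
Event 4 (remove 2): removed. Set: {10, 17, 9, c, f, w}

Final set: {10, 17, 9, c, f, w} (size 6)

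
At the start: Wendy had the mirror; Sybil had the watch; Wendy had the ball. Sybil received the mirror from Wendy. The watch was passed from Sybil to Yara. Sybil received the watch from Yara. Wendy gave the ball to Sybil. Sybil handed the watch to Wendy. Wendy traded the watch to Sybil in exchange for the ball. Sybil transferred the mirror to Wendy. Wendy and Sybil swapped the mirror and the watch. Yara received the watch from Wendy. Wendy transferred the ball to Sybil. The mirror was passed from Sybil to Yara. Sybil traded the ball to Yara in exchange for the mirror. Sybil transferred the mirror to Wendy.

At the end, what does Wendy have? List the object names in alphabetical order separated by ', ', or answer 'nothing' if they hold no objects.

Answer: mirror

Derivation:
Tracking all object holders:
Start: mirror:Wendy, watch:Sybil, ball:Wendy
Event 1 (give mirror: Wendy -> Sybil). State: mirror:Sybil, watch:Sybil, ball:Wendy
Event 2 (give watch: Sybil -> Yara). State: mirror:Sybil, watch:Yara, ball:Wendy
Event 3 (give watch: Yara -> Sybil). State: mirror:Sybil, watch:Sybil, ball:Wendy
Event 4 (give ball: Wendy -> Sybil). State: mirror:Sybil, watch:Sybil, ball:Sybil
Event 5 (give watch: Sybil -> Wendy). State: mirror:Sybil, watch:Wendy, ball:Sybil
Event 6 (swap watch<->ball: now watch:Sybil, ball:Wendy). State: mirror:Sybil, watch:Sybil, ball:Wendy
Event 7 (give mirror: Sybil -> Wendy). State: mirror:Wendy, watch:Sybil, ball:Wendy
Event 8 (swap mirror<->watch: now mirror:Sybil, watch:Wendy). State: mirror:Sybil, watch:Wendy, ball:Wendy
Event 9 (give watch: Wendy -> Yara). State: mirror:Sybil, watch:Yara, ball:Wendy
Event 10 (give ball: Wendy -> Sybil). State: mirror:Sybil, watch:Yara, ball:Sybil
Event 11 (give mirror: Sybil -> Yara). State: mirror:Yara, watch:Yara, ball:Sybil
Event 12 (swap ball<->mirror: now ball:Yara, mirror:Sybil). State: mirror:Sybil, watch:Yara, ball:Yara
Event 13 (give mirror: Sybil -> Wendy). State: mirror:Wendy, watch:Yara, ball:Yara

Final state: mirror:Wendy, watch:Yara, ball:Yara
Wendy holds: mirror.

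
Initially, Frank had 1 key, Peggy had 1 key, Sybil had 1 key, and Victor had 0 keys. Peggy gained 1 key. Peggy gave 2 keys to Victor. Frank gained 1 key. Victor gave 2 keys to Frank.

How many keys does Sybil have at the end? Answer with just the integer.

Tracking counts step by step:
Start: Frank=1, Peggy=1, Sybil=1, Victor=0
Event 1 (Peggy +1): Peggy: 1 -> 2. State: Frank=1, Peggy=2, Sybil=1, Victor=0
Event 2 (Peggy -> Victor, 2): Peggy: 2 -> 0, Victor: 0 -> 2. State: Frank=1, Peggy=0, Sybil=1, Victor=2
Event 3 (Frank +1): Frank: 1 -> 2. State: Frank=2, Peggy=0, Sybil=1, Victor=2
Event 4 (Victor -> Frank, 2): Victor: 2 -> 0, Frank: 2 -> 4. State: Frank=4, Peggy=0, Sybil=1, Victor=0

Sybil's final count: 1

Answer: 1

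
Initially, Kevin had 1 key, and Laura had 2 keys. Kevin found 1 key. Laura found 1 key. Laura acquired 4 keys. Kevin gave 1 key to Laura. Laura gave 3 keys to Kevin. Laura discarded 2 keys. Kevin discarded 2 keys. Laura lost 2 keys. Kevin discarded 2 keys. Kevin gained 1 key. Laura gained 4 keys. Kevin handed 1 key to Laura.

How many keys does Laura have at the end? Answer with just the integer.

Tracking counts step by step:
Start: Kevin=1, Laura=2
Event 1 (Kevin +1): Kevin: 1 -> 2. State: Kevin=2, Laura=2
Event 2 (Laura +1): Laura: 2 -> 3. State: Kevin=2, Laura=3
Event 3 (Laura +4): Laura: 3 -> 7. State: Kevin=2, Laura=7
Event 4 (Kevin -> Laura, 1): Kevin: 2 -> 1, Laura: 7 -> 8. State: Kevin=1, Laura=8
Event 5 (Laura -> Kevin, 3): Laura: 8 -> 5, Kevin: 1 -> 4. State: Kevin=4, Laura=5
Event 6 (Laura -2): Laura: 5 -> 3. State: Kevin=4, Laura=3
Event 7 (Kevin -2): Kevin: 4 -> 2. State: Kevin=2, Laura=3
Event 8 (Laura -2): Laura: 3 -> 1. State: Kevin=2, Laura=1
Event 9 (Kevin -2): Kevin: 2 -> 0. State: Kevin=0, Laura=1
Event 10 (Kevin +1): Kevin: 0 -> 1. State: Kevin=1, Laura=1
Event 11 (Laura +4): Laura: 1 -> 5. State: Kevin=1, Laura=5
Event 12 (Kevin -> Laura, 1): Kevin: 1 -> 0, Laura: 5 -> 6. State: Kevin=0, Laura=6

Laura's final count: 6

Answer: 6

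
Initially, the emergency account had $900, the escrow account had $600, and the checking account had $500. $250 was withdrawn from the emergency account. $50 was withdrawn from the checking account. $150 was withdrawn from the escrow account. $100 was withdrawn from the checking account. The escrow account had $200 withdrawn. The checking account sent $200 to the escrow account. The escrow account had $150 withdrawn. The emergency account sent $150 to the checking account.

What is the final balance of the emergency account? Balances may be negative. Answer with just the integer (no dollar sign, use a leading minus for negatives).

Answer: 500

Derivation:
Tracking account balances step by step:
Start: emergency=900, escrow=600, checking=500
Event 1 (withdraw 250 from emergency): emergency: 900 - 250 = 650. Balances: emergency=650, escrow=600, checking=500
Event 2 (withdraw 50 from checking): checking: 500 - 50 = 450. Balances: emergency=650, escrow=600, checking=450
Event 3 (withdraw 150 from escrow): escrow: 600 - 150 = 450. Balances: emergency=650, escrow=450, checking=450
Event 4 (withdraw 100 from checking): checking: 450 - 100 = 350. Balances: emergency=650, escrow=450, checking=350
Event 5 (withdraw 200 from escrow): escrow: 450 - 200 = 250. Balances: emergency=650, escrow=250, checking=350
Event 6 (transfer 200 checking -> escrow): checking: 350 - 200 = 150, escrow: 250 + 200 = 450. Balances: emergency=650, escrow=450, checking=150
Event 7 (withdraw 150 from escrow): escrow: 450 - 150 = 300. Balances: emergency=650, escrow=300, checking=150
Event 8 (transfer 150 emergency -> checking): emergency: 650 - 150 = 500, checking: 150 + 150 = 300. Balances: emergency=500, escrow=300, checking=300

Final balance of emergency: 500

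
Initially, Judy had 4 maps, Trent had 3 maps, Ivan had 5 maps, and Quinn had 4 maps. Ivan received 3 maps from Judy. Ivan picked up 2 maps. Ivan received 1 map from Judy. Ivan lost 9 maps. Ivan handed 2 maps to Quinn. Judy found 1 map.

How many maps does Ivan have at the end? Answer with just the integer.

Tracking counts step by step:
Start: Judy=4, Trent=3, Ivan=5, Quinn=4
Event 1 (Judy -> Ivan, 3): Judy: 4 -> 1, Ivan: 5 -> 8. State: Judy=1, Trent=3, Ivan=8, Quinn=4
Event 2 (Ivan +2): Ivan: 8 -> 10. State: Judy=1, Trent=3, Ivan=10, Quinn=4
Event 3 (Judy -> Ivan, 1): Judy: 1 -> 0, Ivan: 10 -> 11. State: Judy=0, Trent=3, Ivan=11, Quinn=4
Event 4 (Ivan -9): Ivan: 11 -> 2. State: Judy=0, Trent=3, Ivan=2, Quinn=4
Event 5 (Ivan -> Quinn, 2): Ivan: 2 -> 0, Quinn: 4 -> 6. State: Judy=0, Trent=3, Ivan=0, Quinn=6
Event 6 (Judy +1): Judy: 0 -> 1. State: Judy=1, Trent=3, Ivan=0, Quinn=6

Ivan's final count: 0

Answer: 0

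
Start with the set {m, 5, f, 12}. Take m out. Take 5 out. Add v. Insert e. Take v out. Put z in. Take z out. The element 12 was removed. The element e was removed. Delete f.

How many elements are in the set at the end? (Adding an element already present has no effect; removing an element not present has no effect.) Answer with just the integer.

Tracking the set through each operation:
Start: {12, 5, f, m}
Event 1 (remove m): removed. Set: {12, 5, f}
Event 2 (remove 5): removed. Set: {12, f}
Event 3 (add v): added. Set: {12, f, v}
Event 4 (add e): added. Set: {12, e, f, v}
Event 5 (remove v): removed. Set: {12, e, f}
Event 6 (add z): added. Set: {12, e, f, z}
Event 7 (remove z): removed. Set: {12, e, f}
Event 8 (remove 12): removed. Set: {e, f}
Event 9 (remove e): removed. Set: {f}
Event 10 (remove f): removed. Set: {}

Final set: {} (size 0)

Answer: 0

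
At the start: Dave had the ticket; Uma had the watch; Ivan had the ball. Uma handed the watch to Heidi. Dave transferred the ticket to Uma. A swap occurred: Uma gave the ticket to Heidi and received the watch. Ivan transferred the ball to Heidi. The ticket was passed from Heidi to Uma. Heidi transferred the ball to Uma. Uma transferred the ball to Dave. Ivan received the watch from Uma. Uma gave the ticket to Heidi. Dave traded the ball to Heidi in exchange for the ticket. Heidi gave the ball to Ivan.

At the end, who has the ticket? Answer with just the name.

Tracking all object holders:
Start: ticket:Dave, watch:Uma, ball:Ivan
Event 1 (give watch: Uma -> Heidi). State: ticket:Dave, watch:Heidi, ball:Ivan
Event 2 (give ticket: Dave -> Uma). State: ticket:Uma, watch:Heidi, ball:Ivan
Event 3 (swap ticket<->watch: now ticket:Heidi, watch:Uma). State: ticket:Heidi, watch:Uma, ball:Ivan
Event 4 (give ball: Ivan -> Heidi). State: ticket:Heidi, watch:Uma, ball:Heidi
Event 5 (give ticket: Heidi -> Uma). State: ticket:Uma, watch:Uma, ball:Heidi
Event 6 (give ball: Heidi -> Uma). State: ticket:Uma, watch:Uma, ball:Uma
Event 7 (give ball: Uma -> Dave). State: ticket:Uma, watch:Uma, ball:Dave
Event 8 (give watch: Uma -> Ivan). State: ticket:Uma, watch:Ivan, ball:Dave
Event 9 (give ticket: Uma -> Heidi). State: ticket:Heidi, watch:Ivan, ball:Dave
Event 10 (swap ball<->ticket: now ball:Heidi, ticket:Dave). State: ticket:Dave, watch:Ivan, ball:Heidi
Event 11 (give ball: Heidi -> Ivan). State: ticket:Dave, watch:Ivan, ball:Ivan

Final state: ticket:Dave, watch:Ivan, ball:Ivan
The ticket is held by Dave.

Answer: Dave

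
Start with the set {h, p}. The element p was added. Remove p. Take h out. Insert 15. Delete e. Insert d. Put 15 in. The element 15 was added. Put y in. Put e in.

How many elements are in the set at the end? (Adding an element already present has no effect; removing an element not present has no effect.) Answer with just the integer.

Tracking the set through each operation:
Start: {h, p}
Event 1 (add p): already present, no change. Set: {h, p}
Event 2 (remove p): removed. Set: {h}
Event 3 (remove h): removed. Set: {}
Event 4 (add 15): added. Set: {15}
Event 5 (remove e): not present, no change. Set: {15}
Event 6 (add d): added. Set: {15, d}
Event 7 (add 15): already present, no change. Set: {15, d}
Event 8 (add 15): already present, no change. Set: {15, d}
Event 9 (add y): added. Set: {15, d, y}
Event 10 (add e): added. Set: {15, d, e, y}

Final set: {15, d, e, y} (size 4)

Answer: 4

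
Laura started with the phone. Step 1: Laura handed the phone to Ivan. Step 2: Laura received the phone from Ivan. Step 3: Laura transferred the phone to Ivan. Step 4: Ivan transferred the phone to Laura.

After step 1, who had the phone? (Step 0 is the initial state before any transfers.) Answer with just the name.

Tracking the phone holder through step 1:
After step 0 (start): Laura
After step 1: Ivan

At step 1, the holder is Ivan.

Answer: Ivan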